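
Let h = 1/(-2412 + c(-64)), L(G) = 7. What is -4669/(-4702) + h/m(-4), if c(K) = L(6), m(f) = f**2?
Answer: 89829209/90466480 ≈ 0.99296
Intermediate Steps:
c(K) = 7
h = -1/2405 (h = 1/(-2412 + 7) = 1/(-2405) = -1/2405 ≈ -0.00041580)
-4669/(-4702) + h/m(-4) = -4669/(-4702) - 1/(2405*((-4)**2)) = -4669*(-1/4702) - 1/2405/16 = 4669/4702 - 1/2405*1/16 = 4669/4702 - 1/38480 = 89829209/90466480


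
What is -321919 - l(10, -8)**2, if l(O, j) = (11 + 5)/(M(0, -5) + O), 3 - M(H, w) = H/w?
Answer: -54404567/169 ≈ -3.2192e+5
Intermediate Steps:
M(H, w) = 3 - H/w
l(O, j) = 16/(3 + O) (l(O, j) = (11 + 5)/((3 - 1*0/(-5)) + O) = 16/((3 - 1*0*(-1/5)) + O) = 16/((3 + 0) + O) = 16/(3 + O))
-321919 - l(10, -8)**2 = -321919 - (16/(3 + 10))**2 = -321919 - (16/13)**2 = -321919 - 1*256/169 = -321919 - 256/169 = -54404567/169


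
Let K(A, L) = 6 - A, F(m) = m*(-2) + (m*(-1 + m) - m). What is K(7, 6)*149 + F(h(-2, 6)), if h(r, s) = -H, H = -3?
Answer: -152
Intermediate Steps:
h(r, s) = 3 (h(r, s) = -1*(-3) = 3)
F(m) = -3*m + m*(-1 + m) (F(m) = -2*m + (-m + m*(-1 + m)) = -3*m + m*(-1 + m))
K(7, 6)*149 + F(h(-2, 6)) = (6 - 1*7)*149 + 3*(-4 + 3) = (6 - 7)*149 + 3*(-1) = -1*149 - 3 = -149 - 3 = -152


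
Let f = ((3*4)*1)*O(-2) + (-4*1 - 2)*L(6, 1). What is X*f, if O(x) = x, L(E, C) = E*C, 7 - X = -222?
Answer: -13740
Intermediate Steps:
X = 229 (X = 7 - 1*(-222) = 7 + 222 = 229)
L(E, C) = C*E
f = -60 (f = ((3*4)*1)*(-2) + (-4*1 - 2)*(1*6) = (12*1)*(-2) + (-4 - 2)*6 = 12*(-2) - 6*6 = -24 - 36 = -60)
X*f = 229*(-60) = -13740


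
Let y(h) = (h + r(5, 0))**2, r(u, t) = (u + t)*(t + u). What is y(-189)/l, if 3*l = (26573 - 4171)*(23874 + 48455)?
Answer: 40344/810157129 ≈ 4.9798e-5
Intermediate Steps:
r(u, t) = (t + u)**2 (r(u, t) = (t + u)*(t + u) = (t + u)**2)
y(h) = (25 + h)**2 (y(h) = (h + (0 + 5)**2)**2 = (h + 5**2)**2 = (h + 25)**2 = (25 + h)**2)
l = 1620314258/3 (l = ((26573 - 4171)*(23874 + 48455))/3 = (22402*72329)/3 = (1/3)*1620314258 = 1620314258/3 ≈ 5.4010e+8)
y(-189)/l = (25 - 189)**2/(1620314258/3) = (-164)**2*(3/1620314258) = 26896*(3/1620314258) = 40344/810157129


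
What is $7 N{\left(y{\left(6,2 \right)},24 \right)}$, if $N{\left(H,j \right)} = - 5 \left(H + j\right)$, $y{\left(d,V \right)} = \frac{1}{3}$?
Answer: $- \frac{2555}{3} \approx -851.67$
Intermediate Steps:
$y{\left(d,V \right)} = \frac{1}{3}$
$N{\left(H,j \right)} = - 5 H - 5 j$
$7 N{\left(y{\left(6,2 \right)},24 \right)} = 7 \left(\left(-5\right) \frac{1}{3} - 120\right) = 7 \left(- \frac{5}{3} - 120\right) = 7 \left(- \frac{365}{3}\right) = - \frac{2555}{3}$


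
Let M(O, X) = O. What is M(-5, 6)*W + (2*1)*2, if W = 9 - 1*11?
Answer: 14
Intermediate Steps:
W = -2 (W = 9 - 11 = -2)
M(-5, 6)*W + (2*1)*2 = -5*(-2) + (2*1)*2 = 10 + 2*2 = 10 + 4 = 14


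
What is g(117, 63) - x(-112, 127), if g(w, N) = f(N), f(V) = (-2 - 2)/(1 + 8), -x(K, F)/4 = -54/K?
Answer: 187/126 ≈ 1.4841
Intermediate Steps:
x(K, F) = 216/K (x(K, F) = -(-216)/K = 216/K)
f(V) = -4/9
g(w, N) = -4/9
g(117, 63) - x(-112, 127) = -4/9 - 216/(-112) = -4/9 - 216*(-1)/112 = -4/9 - 1*(-27/14) = -4/9 + 27/14 = 187/126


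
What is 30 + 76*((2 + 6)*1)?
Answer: 638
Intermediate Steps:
30 + 76*((2 + 6)*1) = 30 + 76*(8*1) = 30 + 76*8 = 30 + 608 = 638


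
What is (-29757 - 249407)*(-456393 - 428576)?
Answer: 247051485916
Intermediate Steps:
(-29757 - 249407)*(-456393 - 428576) = -279164*(-884969) = 247051485916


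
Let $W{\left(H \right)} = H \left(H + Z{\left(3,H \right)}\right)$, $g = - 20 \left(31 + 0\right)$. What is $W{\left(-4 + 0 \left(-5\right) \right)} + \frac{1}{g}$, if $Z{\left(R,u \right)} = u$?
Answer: $\frac{19839}{620} \approx 31.998$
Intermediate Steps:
$g = -620$ ($g = \left(-20\right) 31 = -620$)
$W{\left(H \right)} = 2 H^{2}$ ($W{\left(H \right)} = H \left(H + H\right) = H 2 H = 2 H^{2}$)
$W{\left(-4 + 0 \left(-5\right) \right)} + \frac{1}{g} = 2 \left(-4 + 0 \left(-5\right)\right)^{2} + \frac{1}{-620} = 2 \left(-4 + 0\right)^{2} - \frac{1}{620} = 2 \left(-4\right)^{2} - \frac{1}{620} = 2 \cdot 16 - \frac{1}{620} = 32 - \frac{1}{620} = \frac{19839}{620}$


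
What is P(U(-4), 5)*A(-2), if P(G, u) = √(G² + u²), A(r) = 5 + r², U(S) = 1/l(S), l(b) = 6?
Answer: 3*√901/2 ≈ 45.025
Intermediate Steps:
U(S) = ⅙ (U(S) = 1/6 = ⅙)
P(U(-4), 5)*A(-2) = √((⅙)² + 5²)*(5 + (-2)²) = √(1/36 + 25)*(5 + 4) = √(901/36)*9 = (√901/6)*9 = 3*√901/2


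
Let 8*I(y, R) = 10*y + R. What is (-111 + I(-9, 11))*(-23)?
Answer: 22241/8 ≈ 2780.1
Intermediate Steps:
I(y, R) = R/8 + 5*y/4 (I(y, R) = (10*y + R)/8 = (R + 10*y)/8 = R/8 + 5*y/4)
(-111 + I(-9, 11))*(-23) = (-111 + ((1/8)*11 + (5/4)*(-9)))*(-23) = (-111 + (11/8 - 45/4))*(-23) = (-111 - 79/8)*(-23) = -967/8*(-23) = 22241/8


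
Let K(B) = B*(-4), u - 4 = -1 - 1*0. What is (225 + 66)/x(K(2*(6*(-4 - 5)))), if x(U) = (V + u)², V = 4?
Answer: 291/49 ≈ 5.9388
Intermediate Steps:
u = 3 (u = 4 + (-1 - 1*0) = 4 + (-1 + 0) = 4 - 1 = 3)
K(B) = -4*B
x(U) = 49 (x(U) = (4 + 3)² = 7² = 49)
(225 + 66)/x(K(2*(6*(-4 - 5)))) = (225 + 66)/49 = 291*(1/49) = 291/49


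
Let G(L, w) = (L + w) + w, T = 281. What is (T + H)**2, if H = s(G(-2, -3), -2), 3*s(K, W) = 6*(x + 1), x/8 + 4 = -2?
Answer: 34969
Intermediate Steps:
G(L, w) = L + 2*w
x = -48 (x = -32 + 8*(-2) = -32 - 16 = -48)
s(K, W) = -94 (s(K, W) = (6*(-48 + 1))/3 = (6*(-47))/3 = (1/3)*(-282) = -94)
H = -94
(T + H)**2 = (281 - 94)**2 = 187**2 = 34969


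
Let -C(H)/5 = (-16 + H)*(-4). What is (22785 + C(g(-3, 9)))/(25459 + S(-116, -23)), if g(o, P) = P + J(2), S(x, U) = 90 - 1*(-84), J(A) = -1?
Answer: 22625/25633 ≈ 0.88265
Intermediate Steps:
S(x, U) = 174 (S(x, U) = 90 + 84 = 174)
g(o, P) = -1 + P (g(o, P) = P - 1 = -1 + P)
C(H) = -320 + 20*H (C(H) = -5*(-16 + H)*(-4) = -5*(64 - 4*H) = -320 + 20*H)
(22785 + C(g(-3, 9)))/(25459 + S(-116, -23)) = (22785 + (-320 + 20*(-1 + 9)))/(25459 + 174) = (22785 + (-320 + 20*8))/25633 = (22785 + (-320 + 160))*(1/25633) = (22785 - 160)*(1/25633) = 22625*(1/25633) = 22625/25633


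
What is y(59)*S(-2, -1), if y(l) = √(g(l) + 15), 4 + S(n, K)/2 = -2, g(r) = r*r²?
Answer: -12*√205394 ≈ -5438.5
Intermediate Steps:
g(r) = r³
S(n, K) = -12 (S(n, K) = -8 + 2*(-2) = -8 - 4 = -12)
y(l) = √(15 + l³) (y(l) = √(l³ + 15) = √(15 + l³))
y(59)*S(-2, -1) = √(15 + 59³)*(-12) = √(15 + 205379)*(-12) = √205394*(-12) = -12*√205394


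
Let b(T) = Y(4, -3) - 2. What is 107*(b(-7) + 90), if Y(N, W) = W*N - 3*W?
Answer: 9095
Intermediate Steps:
Y(N, W) = -3*W + N*W (Y(N, W) = N*W - 3*W = -3*W + N*W)
b(T) = -5 (b(T) = -3*(-3 + 4) - 2 = -3*1 - 2 = -3 - 2 = -5)
107*(b(-7) + 90) = 107*(-5 + 90) = 107*85 = 9095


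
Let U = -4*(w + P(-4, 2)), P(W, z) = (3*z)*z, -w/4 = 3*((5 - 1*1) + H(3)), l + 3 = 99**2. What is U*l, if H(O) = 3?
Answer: 2821824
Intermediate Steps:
l = 9798 (l = -3 + 99**2 = -3 + 9801 = 9798)
w = -84 (w = -12*((5 - 1*1) + 3) = -12*((5 - 1) + 3) = -12*(4 + 3) = -12*7 = -4*21 = -84)
P(W, z) = 3*z**2
U = 288 (U = -4*(-84 + 3*2**2) = -4*(-84 + 3*4) = -4*(-84 + 12) = -4*(-72) = 288)
U*l = 288*9798 = 2821824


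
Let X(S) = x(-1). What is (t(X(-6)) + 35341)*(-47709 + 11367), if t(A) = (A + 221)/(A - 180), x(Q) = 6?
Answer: -37245141099/29 ≈ -1.2843e+9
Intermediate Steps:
X(S) = 6
t(A) = (221 + A)/(-180 + A)
(t(X(-6)) + 35341)*(-47709 + 11367) = ((221 + 6)/(-180 + 6) + 35341)*(-47709 + 11367) = (227/(-174) + 35341)*(-36342) = (-1/174*227 + 35341)*(-36342) = (-227/174 + 35341)*(-36342) = (6149107/174)*(-36342) = -37245141099/29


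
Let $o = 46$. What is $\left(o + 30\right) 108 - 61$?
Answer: $8147$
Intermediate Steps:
$\left(o + 30\right) 108 - 61 = \left(46 + 30\right) 108 - 61 = 76 \cdot 108 - 61 = 8208 - 61 = 8147$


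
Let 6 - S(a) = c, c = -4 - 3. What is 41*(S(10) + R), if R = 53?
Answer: 2706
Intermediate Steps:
c = -7
S(a) = 13 (S(a) = 6 - 1*(-7) = 6 + 7 = 13)
41*(S(10) + R) = 41*(13 + 53) = 41*66 = 2706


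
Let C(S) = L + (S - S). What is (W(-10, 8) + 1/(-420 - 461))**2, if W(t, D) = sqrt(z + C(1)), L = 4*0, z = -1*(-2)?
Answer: 1552323/776161 - 2*sqrt(2)/881 ≈ 1.9968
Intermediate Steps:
z = 2
L = 0
C(S) = 0 (C(S) = 0 + (S - S) = 0 + 0 = 0)
W(t, D) = sqrt(2) (W(t, D) = sqrt(2 + 0) = sqrt(2))
(W(-10, 8) + 1/(-420 - 461))**2 = (sqrt(2) + 1/(-420 - 461))**2 = (sqrt(2) + 1/(-881))**2 = (sqrt(2) - 1/881)**2 = (-1/881 + sqrt(2))**2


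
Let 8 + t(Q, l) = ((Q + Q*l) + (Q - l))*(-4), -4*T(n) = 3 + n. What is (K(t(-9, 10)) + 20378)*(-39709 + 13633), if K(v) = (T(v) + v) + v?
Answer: -552530883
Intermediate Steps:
T(n) = -¾ - n/4 (T(n) = -(3 + n)/4 = -¾ - n/4)
t(Q, l) = -8 - 8*Q + 4*l - 4*Q*l (t(Q, l) = -8 + ((Q + Q*l) + (Q - l))*(-4) = -8 + (-l + 2*Q + Q*l)*(-4) = -8 + (-8*Q + 4*l - 4*Q*l) = -8 - 8*Q + 4*l - 4*Q*l)
K(v) = -¾ + 7*v/4 (K(v) = ((-¾ - v/4) + v) + v = (-¾ + 3*v/4) + v = -¾ + 7*v/4)
(K(t(-9, 10)) + 20378)*(-39709 + 13633) = ((-¾ + 7*(-8 - 8*(-9) + 4*10 - 4*(-9)*10)/4) + 20378)*(-39709 + 13633) = ((-¾ + 7*(-8 + 72 + 40 + 360)/4) + 20378)*(-26076) = ((-¾ + (7/4)*464) + 20378)*(-26076) = ((-¾ + 812) + 20378)*(-26076) = (3245/4 + 20378)*(-26076) = (84757/4)*(-26076) = -552530883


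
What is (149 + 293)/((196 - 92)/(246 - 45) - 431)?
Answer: -88842/86527 ≈ -1.0268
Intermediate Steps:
(149 + 293)/((196 - 92)/(246 - 45) - 431) = 442/(104/201 - 431) = 442/(-86527/201) = 442*(-201/86527) = -88842/86527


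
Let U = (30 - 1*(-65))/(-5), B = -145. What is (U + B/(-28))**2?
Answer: 149769/784 ≈ 191.03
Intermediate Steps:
U = -19 (U = (30 + 65)*(-1/5) = 95*(-1/5) = -19)
(U + B/(-28))**2 = (-19 - 145/(-28))**2 = (-19 - 145*(-1/28))**2 = (-19 + 145/28)**2 = (-387/28)**2 = 149769/784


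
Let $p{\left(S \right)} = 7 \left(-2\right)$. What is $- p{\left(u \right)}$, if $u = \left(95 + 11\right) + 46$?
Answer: $14$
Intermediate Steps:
$u = 152$ ($u = 106 + 46 = 152$)
$p{\left(S \right)} = -14$
$- p{\left(u \right)} = \left(-1\right) \left(-14\right) = 14$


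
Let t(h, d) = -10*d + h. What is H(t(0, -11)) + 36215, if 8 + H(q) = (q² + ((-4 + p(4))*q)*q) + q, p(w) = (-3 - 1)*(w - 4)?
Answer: 17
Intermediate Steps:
p(w) = 16 - 4*w (p(w) = -4*(-4 + w) = 16 - 4*w)
t(h, d) = h - 10*d
H(q) = -8 + q - 3*q² (H(q) = -8 + ((q² + ((-4 + (16 - 4*4))*q)*q) + q) = -8 + ((q² + ((-4 + (16 - 16))*q)*q) + q) = -8 + ((q² + ((-4 + 0)*q)*q) + q) = -8 + ((q² + (-4*q)*q) + q) = -8 + ((q² - 4*q²) + q) = -8 + (-3*q² + q) = -8 + (q - 3*q²) = -8 + q - 3*q²)
H(t(0, -11)) + 36215 = (-8 + (0 - 10*(-11)) - 3*(0 - 10*(-11))²) + 36215 = (-8 + (0 + 110) - 3*(0 + 110)²) + 36215 = (-8 + 110 - 3*110²) + 36215 = (-8 + 110 - 3*12100) + 36215 = (-8 + 110 - 36300) + 36215 = -36198 + 36215 = 17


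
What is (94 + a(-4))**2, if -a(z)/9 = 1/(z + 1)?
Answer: 9409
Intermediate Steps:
a(z) = -9/(1 + z) (a(z) = -9/(z + 1) = -9/(1 + z))
(94 + a(-4))**2 = (94 - 9/(1 - 4))**2 = (94 - 9/(-3))**2 = (94 - 9*(-1/3))**2 = (94 + 3)**2 = 97**2 = 9409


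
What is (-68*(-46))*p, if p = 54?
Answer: 168912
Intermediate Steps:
(-68*(-46))*p = -68*(-46)*54 = 3128*54 = 168912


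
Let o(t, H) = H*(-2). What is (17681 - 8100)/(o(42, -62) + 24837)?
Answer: 9581/24961 ≈ 0.38384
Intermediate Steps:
o(t, H) = -2*H
(17681 - 8100)/(o(42, -62) + 24837) = (17681 - 8100)/(-2*(-62) + 24837) = 9581/(124 + 24837) = 9581/24961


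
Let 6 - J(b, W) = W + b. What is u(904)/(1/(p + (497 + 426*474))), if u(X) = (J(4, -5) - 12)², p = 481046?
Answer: 17086675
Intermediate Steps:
J(b, W) = 6 - W - b (J(b, W) = 6 - (W + b) = 6 + (-W - b) = 6 - W - b)
u(X) = 25 (u(X) = ((6 - 1*(-5) - 1*4) - 12)² = ((6 + 5 - 4) - 12)² = (7 - 12)² = (-5)² = 25)
u(904)/(1/(p + (497 + 426*474))) = 25/(1/(481046 + (497 + 426*474))) = 25/(1/(481046 + (497 + 201924))) = 25/(1/(481046 + 202421)) = 25/(1/683467) = 25*683467 = 17086675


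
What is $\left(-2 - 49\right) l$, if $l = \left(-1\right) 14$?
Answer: $714$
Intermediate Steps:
$l = -14$
$\left(-2 - 49\right) l = \left(-2 - 49\right) \left(-14\right) = \left(-51\right) \left(-14\right) = 714$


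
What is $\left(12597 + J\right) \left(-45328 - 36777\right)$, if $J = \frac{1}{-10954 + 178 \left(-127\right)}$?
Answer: $- \frac{6942065093299}{6712} \approx -1.0343 \cdot 10^{9}$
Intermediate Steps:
$J = - \frac{1}{33560}$ ($J = \frac{1}{-10954 - 22606} = \frac{1}{-33560} = - \frac{1}{33560} \approx -2.9797 \cdot 10^{-5}$)
$\left(12597 + J\right) \left(-45328 - 36777\right) = \left(12597 - \frac{1}{33560}\right) \left(-45328 - 36777\right) = \frac{422755319}{33560} \left(-82105\right) = - \frac{6942065093299}{6712}$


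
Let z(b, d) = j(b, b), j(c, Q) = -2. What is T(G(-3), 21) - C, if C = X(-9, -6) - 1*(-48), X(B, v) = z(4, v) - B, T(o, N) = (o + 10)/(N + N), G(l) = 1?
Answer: -2299/42 ≈ -54.738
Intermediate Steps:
z(b, d) = -2
T(o, N) = (10 + o)/(2*N) (T(o, N) = (10 + o)/((2*N)) = (10 + o)*(1/(2*N)) = (10 + o)/(2*N))
X(B, v) = -2 - B
C = 55 (C = (-2 - 1*(-9)) - 1*(-48) = (-2 + 9) + 48 = 7 + 48 = 55)
T(G(-3), 21) - C = (½)*(10 + 1)/21 - 1*55 = (½)*(1/21)*11 - 55 = 11/42 - 55 = -2299/42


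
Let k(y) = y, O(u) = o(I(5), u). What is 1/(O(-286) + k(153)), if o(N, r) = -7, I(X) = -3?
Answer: 1/146 ≈ 0.0068493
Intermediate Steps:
O(u) = -7
1/(O(-286) + k(153)) = 1/(-7 + 153) = 1/146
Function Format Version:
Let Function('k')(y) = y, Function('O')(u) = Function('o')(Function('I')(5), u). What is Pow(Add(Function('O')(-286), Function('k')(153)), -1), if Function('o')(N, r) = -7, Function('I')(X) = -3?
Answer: Rational(1, 146) ≈ 0.0068493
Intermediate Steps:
Function('O')(u) = -7
Pow(Add(Function('O')(-286), Function('k')(153)), -1) = Pow(Add(-7, 153), -1) = Pow(146, -1) = Rational(1, 146)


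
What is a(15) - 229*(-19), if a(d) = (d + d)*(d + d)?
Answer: 5251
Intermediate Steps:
a(d) = 4*d² (a(d) = (2*d)*(2*d) = 4*d²)
a(15) - 229*(-19) = 4*15² - 229*(-19) = 4*225 + 4351 = 900 + 4351 = 5251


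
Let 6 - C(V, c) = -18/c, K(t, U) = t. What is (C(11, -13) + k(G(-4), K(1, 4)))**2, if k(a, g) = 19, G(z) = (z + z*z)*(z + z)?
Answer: 94249/169 ≈ 557.69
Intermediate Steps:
C(V, c) = 6 + 18/c (C(V, c) = 6 - (-18)/c = 6 + 18/c)
G(z) = 2*z*(z + z**2) (G(z) = (z + z**2)*(2*z) = 2*z*(z + z**2))
(C(11, -13) + k(G(-4), K(1, 4)))**2 = ((6 + 18/(-13)) + 19)**2 = ((6 + 18*(-1/13)) + 19)**2 = ((6 - 18/13) + 19)**2 = (60/13 + 19)**2 = (307/13)**2 = 94249/169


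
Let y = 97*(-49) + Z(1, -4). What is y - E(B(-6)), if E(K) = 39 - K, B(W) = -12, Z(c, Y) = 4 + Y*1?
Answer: -4804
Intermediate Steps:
Z(c, Y) = 4 + Y
y = -4753 (y = 97*(-49) + (4 - 4) = -4753 + 0 = -4753)
y - E(B(-6)) = -4753 - (39 - 1*(-12)) = -4753 - (39 + 12) = -4753 - 1*51 = -4753 - 51 = -4804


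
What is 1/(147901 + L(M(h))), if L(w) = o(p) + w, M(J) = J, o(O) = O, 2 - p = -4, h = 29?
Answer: 1/147936 ≈ 6.7597e-6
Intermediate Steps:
p = 6 (p = 2 - 1*(-4) = 2 + 4 = 6)
L(w) = 6 + w
1/(147901 + L(M(h))) = 1/(147901 + (6 + 29)) = 1/(147901 + 35) = 1/147936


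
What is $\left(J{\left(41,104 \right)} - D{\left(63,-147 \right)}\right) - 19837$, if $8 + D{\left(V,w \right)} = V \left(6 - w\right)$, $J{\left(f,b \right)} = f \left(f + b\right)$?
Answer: $-23523$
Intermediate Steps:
$J{\left(f,b \right)} = f \left(b + f\right)$
$D{\left(V,w \right)} = -8 + V \left(6 - w\right)$
$\left(J{\left(41,104 \right)} - D{\left(63,-147 \right)}\right) - 19837 = \left(41 \left(104 + 41\right) - \left(-8 + 6 \cdot 63 - 63 \left(-147\right)\right)\right) - 19837 = \left(41 \cdot 145 - \left(-8 + 378 + 9261\right)\right) - 19837 = \left(5945 - 9631\right) - 19837 = -3686 - 19837 = -23523$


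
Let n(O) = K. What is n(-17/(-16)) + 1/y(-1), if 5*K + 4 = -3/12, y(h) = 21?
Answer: -337/420 ≈ -0.80238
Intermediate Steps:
K = -17/20 (K = -4/5 + (-3/12)/5 = -4/5 + (-3*1/12)/5 = -4/5 + (1/5)*(-1/4) = -4/5 - 1/20 = -17/20 ≈ -0.85000)
n(O) = -17/20
n(-17/(-16)) + 1/y(-1) = -17/20 + 1/21 = -337/420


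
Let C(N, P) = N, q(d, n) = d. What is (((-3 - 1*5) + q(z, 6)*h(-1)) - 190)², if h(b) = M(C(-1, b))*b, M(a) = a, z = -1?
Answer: 39601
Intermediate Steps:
h(b) = -b
(((-3 - 1*5) + q(z, 6)*h(-1)) - 190)² = (((-3 - 1*5) - (-1)*(-1)) - 190)² = (((-3 - 5) - 1*1) - 190)² = ((-8 - 1) - 190)² = (-9 - 190)² = (-199)² = 39601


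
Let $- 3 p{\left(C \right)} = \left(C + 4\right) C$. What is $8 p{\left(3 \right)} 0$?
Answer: $0$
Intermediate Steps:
$p{\left(C \right)} = - \frac{C \left(4 + C\right)}{3}$ ($p{\left(C \right)} = - \frac{\left(C + 4\right) C}{3} = - \frac{\left(4 + C\right) C}{3} = - \frac{C \left(4 + C\right)}{3}$)
$8 p{\left(3 \right)} 0 = 8 \left(\left(- \frac{1}{3}\right) 3 \left(4 + 3\right)\right) 0 = 8 \left(\left(- \frac{1}{3}\right) 3 \cdot 7\right) 0 = 8 \left(-7\right) 0 = \left(-56\right) 0 = 0$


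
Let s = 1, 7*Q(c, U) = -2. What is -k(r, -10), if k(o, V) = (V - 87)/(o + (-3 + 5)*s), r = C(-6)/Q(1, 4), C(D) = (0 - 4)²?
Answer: -97/54 ≈ -1.7963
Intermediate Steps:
Q(c, U) = -2/7 (Q(c, U) = (⅐)*(-2) = -2/7)
C(D) = 16 (C(D) = (-4)² = 16)
r = -56 (r = 16/(-2/7) = 16*(-7/2) = -56)
k(o, V) = (-87 + V)/(2 + o) (k(o, V) = (V - 87)/(o + (-3 + 5)*1) = (-87 + V)/(o + 2*1) = (-87 + V)/(o + 2) = (-87 + V)/(2 + o))
-k(r, -10) = -(-87 - 10)/(2 - 56) = -(-97)/(-54) = -(-1)*(-97)/54 = -1*97/54 = -97/54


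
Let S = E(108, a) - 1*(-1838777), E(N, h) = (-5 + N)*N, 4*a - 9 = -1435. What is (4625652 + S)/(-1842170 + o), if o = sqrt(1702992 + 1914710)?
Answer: -542230430455/154253940509 - 110084401*sqrt(12518)/3393586691198 ≈ -3.5188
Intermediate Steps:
a = -713/2 (a = 9/4 + (1/4)*(-1435) = 9/4 - 1435/4 = -713/2 ≈ -356.50)
E(N, h) = N*(-5 + N)
o = 17*sqrt(12518) (o = sqrt(3617702) = 17*sqrt(12518) ≈ 1902.0)
S = 1849901 (S = 108*(-5 + 108) - 1*(-1838777) = 108*103 + 1838777 = 11124 + 1838777 = 1849901)
(4625652 + S)/(-1842170 + o) = (4625652 + 1849901)/(-1842170 + 17*sqrt(12518)) = 6475553/(-1842170 + 17*sqrt(12518))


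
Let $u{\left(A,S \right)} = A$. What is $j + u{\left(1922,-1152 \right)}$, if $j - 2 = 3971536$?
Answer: $3973460$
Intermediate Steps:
$j = 3971538$ ($j = 2 + 3971536 = 3971538$)
$j + u{\left(1922,-1152 \right)} = 3971538 + 1922 = 3973460$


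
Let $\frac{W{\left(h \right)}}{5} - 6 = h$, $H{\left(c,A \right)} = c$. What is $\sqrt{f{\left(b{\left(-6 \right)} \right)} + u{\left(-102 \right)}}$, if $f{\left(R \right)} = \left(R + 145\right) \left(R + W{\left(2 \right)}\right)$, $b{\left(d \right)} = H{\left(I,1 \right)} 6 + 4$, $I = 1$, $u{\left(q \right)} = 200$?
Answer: $5 \sqrt{318} \approx 89.163$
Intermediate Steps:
$W{\left(h \right)} = 30 + 5 h$
$b{\left(d \right)} = 10$ ($b{\left(d \right)} = 1 \cdot 6 + 4 = 6 + 4 = 10$)
$f{\left(R \right)} = \left(40 + R\right) \left(145 + R\right)$ ($f{\left(R \right)} = \left(R + 145\right) \left(R + \left(30 + 5 \cdot 2\right)\right) = \left(145 + R\right) \left(R + \left(30 + 10\right)\right) = \left(145 + R\right) \left(R + 40\right) = \left(145 + R\right) \left(40 + R\right) = \left(40 + R\right) \left(145 + R\right)$)
$\sqrt{f{\left(b{\left(-6 \right)} \right)} + u{\left(-102 \right)}} = \sqrt{\left(5800 + 10^{2} + 185 \cdot 10\right) + 200} = \sqrt{\left(5800 + 100 + 1850\right) + 200} = \sqrt{7750 + 200} = \sqrt{7950} = 5 \sqrt{318}$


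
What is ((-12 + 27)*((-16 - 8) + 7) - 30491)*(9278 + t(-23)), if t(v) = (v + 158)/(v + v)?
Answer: -6558936569/23 ≈ -2.8517e+8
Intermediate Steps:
t(v) = (158 + v)/(2*v) (t(v) = (158 + v)/((2*v)) = (158 + v)*(1/(2*v)) = (158 + v)/(2*v))
((-12 + 27)*((-16 - 8) + 7) - 30491)*(9278 + t(-23)) = ((-12 + 27)*((-16 - 8) + 7) - 30491)*(9278 + (½)*(158 - 23)/(-23)) = (15*(-24 + 7) - 30491)*(9278 + (½)*(-1/23)*135) = (15*(-17) - 30491)*(9278 - 135/46) = (-255 - 30491)*(426653/46) = -30746*426653/46 = -6558936569/23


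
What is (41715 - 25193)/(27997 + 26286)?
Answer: 16522/54283 ≈ 0.30437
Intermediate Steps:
(41715 - 25193)/(27997 + 26286) = 16522/54283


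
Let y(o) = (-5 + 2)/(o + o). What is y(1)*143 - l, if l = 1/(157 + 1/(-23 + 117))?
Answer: -6331799/29518 ≈ -214.51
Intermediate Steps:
l = 94/14759 (l = 1/(157 + 1/94) = 1/(14759/94) = 94/14759 ≈ 0.0063690)
y(o) = -3/(2*o) (y(o) = -3*1/(2*o) = -3/(2*o))
y(1)*143 - l = -3/2/1*143 - 1*94/14759 = -3/2*1*143 - 94/14759 = -3/2*143 - 94/14759 = -429/2 - 94/14759 = -6331799/29518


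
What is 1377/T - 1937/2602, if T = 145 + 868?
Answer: 1620773/2635826 ≈ 0.61490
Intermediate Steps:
T = 1013
1377/T - 1937/2602 = 1377/1013 - 1937/2602 = 1620773/2635826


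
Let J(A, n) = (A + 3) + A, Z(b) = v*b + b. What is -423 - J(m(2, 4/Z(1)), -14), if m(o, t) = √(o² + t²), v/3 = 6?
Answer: -426 - 4*√365/19 ≈ -430.02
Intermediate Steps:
v = 18 (v = 3*6 = 18)
Z(b) = 19*b (Z(b) = 18*b + b = 19*b)
J(A, n) = 3 + 2*A (J(A, n) = (3 + A) + A = 3 + 2*A)
-423 - J(m(2, 4/Z(1)), -14) = -423 - (3 + 2*√(2² + (4/((19*1)))²)) = -423 - (3 + 2*√(4 + (4/19)²)) = -423 - (3 + 2*√(4 + 16/361)) = -423 - (3 + 2*√(1460/361)) = -423 - (3 + 2*(2*√365/19)) = -423 - (3 + 4*√365/19) = -423 + (-3 - 4*√365/19) = -426 - 4*√365/19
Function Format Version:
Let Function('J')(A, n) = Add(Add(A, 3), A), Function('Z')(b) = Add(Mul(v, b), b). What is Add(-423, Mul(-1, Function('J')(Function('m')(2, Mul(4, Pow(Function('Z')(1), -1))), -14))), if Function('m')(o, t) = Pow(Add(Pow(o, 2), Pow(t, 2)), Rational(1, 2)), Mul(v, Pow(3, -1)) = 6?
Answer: Add(-426, Mul(Rational(-4, 19), Pow(365, Rational(1, 2)))) ≈ -430.02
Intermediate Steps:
v = 18 (v = Mul(3, 6) = 18)
Function('Z')(b) = Mul(19, b) (Function('Z')(b) = Add(Mul(18, b), b) = Mul(19, b))
Function('J')(A, n) = Add(3, Mul(2, A)) (Function('J')(A, n) = Add(Add(3, A), A) = Add(3, Mul(2, A)))
Add(-423, Mul(-1, Function('J')(Function('m')(2, Mul(4, Pow(Function('Z')(1), -1))), -14))) = Add(-423, Mul(-1, Add(3, Mul(2, Pow(Add(Pow(2, 2), Pow(Mul(4, Pow(Mul(19, 1), -1)), 2)), Rational(1, 2)))))) = Add(-423, Mul(-1, Add(3, Mul(2, Pow(Add(4, Pow(Mul(4, Pow(19, -1)), 2)), Rational(1, 2)))))) = Add(-423, Mul(-1, Add(3, Mul(2, Pow(Add(4, Pow(Mul(4, Rational(1, 19)), 2)), Rational(1, 2)))))) = Add(-423, Mul(-1, Add(3, Mul(2, Pow(Add(4, Pow(Rational(4, 19), 2)), Rational(1, 2)))))) = Add(-423, Mul(-1, Add(3, Mul(2, Pow(Add(4, Rational(16, 361)), Rational(1, 2)))))) = Add(-423, Mul(-1, Add(3, Mul(2, Pow(Rational(1460, 361), Rational(1, 2)))))) = Add(-423, Mul(-1, Add(3, Mul(2, Mul(Rational(2, 19), Pow(365, Rational(1, 2))))))) = Add(-423, Mul(-1, Add(3, Mul(Rational(4, 19), Pow(365, Rational(1, 2)))))) = Add(-423, Add(-3, Mul(Rational(-4, 19), Pow(365, Rational(1, 2))))) = Add(-426, Mul(Rational(-4, 19), Pow(365, Rational(1, 2))))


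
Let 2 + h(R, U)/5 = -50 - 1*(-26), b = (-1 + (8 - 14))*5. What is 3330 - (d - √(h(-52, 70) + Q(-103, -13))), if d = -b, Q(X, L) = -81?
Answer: 3295 + I*√211 ≈ 3295.0 + 14.526*I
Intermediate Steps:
b = -35 (b = (-1 - 6)*5 = -7*5 = -35)
h(R, U) = -130 (h(R, U) = -10 + 5*(-50 - 1*(-26)) = -10 + 5*(-50 + 26) = -10 + 5*(-24) = -10 - 120 = -130)
d = 35 (d = -1*(-35) = 35)
3330 - (d - √(h(-52, 70) + Q(-103, -13))) = 3330 - (35 - √(-130 - 81)) = 3330 - (35 - √(-211)) = 3330 - (35 - I*√211) = 3330 + (-35 + I*√211) = 3295 + I*√211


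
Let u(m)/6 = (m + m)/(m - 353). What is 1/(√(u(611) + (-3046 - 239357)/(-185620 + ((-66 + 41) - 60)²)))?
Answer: √3973292248115/10877239 ≈ 0.18326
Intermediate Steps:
u(m) = 12*m/(-353 + m) (u(m) = 6*((m + m)/(m - 353)) = 6*((2*m)/(-353 + m)) = 6*(2*m/(-353 + m)) = 12*m/(-353 + m))
1/(√(u(611) + (-3046 - 239357)/(-185620 + ((-66 + 41) - 60)²))) = 1/(√(12*611/(-353 + 611) + (-3046 - 239357)/(-185620 + ((-66 + 41) - 60)²))) = 1/(√(12*611/258 - 242403/(-185620 + (-25 - 60)²))) = 1/(√(12*611*(1/258) - 242403/(-185620 + (-85)²))) = 1/(√(1222/43 - 242403/(-185620 + 7225))) = 1/(√(1222/43 - 242403/(-178395))) = 1/(√(1222/43 - 242403*(-1/178395))) = 1/(√(1222/43 + 11543/8495)) = 1/(√(10877239/365285)) = 1/(√3973292248115/365285) = √3973292248115/10877239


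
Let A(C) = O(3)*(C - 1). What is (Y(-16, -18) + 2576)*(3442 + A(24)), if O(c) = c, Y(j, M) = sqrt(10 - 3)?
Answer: 9044336 + 3511*sqrt(7) ≈ 9.0536e+6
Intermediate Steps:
Y(j, M) = sqrt(7)
A(C) = -3 + 3*C (A(C) = 3*(C - 1) = 3*(-1 + C) = -3 + 3*C)
(Y(-16, -18) + 2576)*(3442 + A(24)) = (sqrt(7) + 2576)*(3442 + (-3 + 3*24)) = (2576 + sqrt(7))*(3442 + (-3 + 72)) = (2576 + sqrt(7))*(3442 + 69) = (2576 + sqrt(7))*3511 = 9044336 + 3511*sqrt(7)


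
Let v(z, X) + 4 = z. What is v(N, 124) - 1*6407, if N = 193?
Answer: -6218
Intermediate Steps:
v(z, X) = -4 + z
v(N, 124) - 1*6407 = (-4 + 193) - 1*6407 = 189 - 6407 = -6218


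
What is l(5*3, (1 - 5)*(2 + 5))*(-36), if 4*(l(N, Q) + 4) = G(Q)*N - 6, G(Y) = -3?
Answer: 603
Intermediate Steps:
l(N, Q) = -11/2 - 3*N/4 (l(N, Q) = -4 + (-3*N - 6)/4 = -4 + (-6 - 3*N)/4 = -4 + (-3/2 - 3*N/4) = -11/2 - 3*N/4)
l(5*3, (1 - 5)*(2 + 5))*(-36) = (-11/2 - 15*3/4)*(-36) = (-11/2 - ¾*15)*(-36) = (-11/2 - 45/4)*(-36) = -67/4*(-36) = 603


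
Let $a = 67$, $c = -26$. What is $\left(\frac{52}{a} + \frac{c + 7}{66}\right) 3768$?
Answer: $\frac{1355852}{737} \approx 1839.7$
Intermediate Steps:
$\left(\frac{52}{a} + \frac{c + 7}{66}\right) 3768 = \left(\frac{52}{67} + \frac{-26 + 7}{66}\right) 3768 = \left(52 \cdot \frac{1}{67} - \frac{19}{66}\right) 3768 = \left(\frac{52}{67} - \frac{19}{66}\right) 3768 = \frac{2159}{4422} \cdot 3768 = \frac{1355852}{737}$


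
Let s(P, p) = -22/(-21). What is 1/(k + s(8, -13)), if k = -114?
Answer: -21/2372 ≈ -0.0088533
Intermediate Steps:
s(P, p) = 22/21 (s(P, p) = -22*(-1/21) = 22/21)
1/(k + s(8, -13)) = 1/(-114 + 22/21) = 1/(-2372/21) = -21/2372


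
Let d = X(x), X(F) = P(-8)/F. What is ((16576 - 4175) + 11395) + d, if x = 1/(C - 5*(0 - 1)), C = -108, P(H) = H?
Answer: 24620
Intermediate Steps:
x = -1/103 (x = 1/(-108 - 5*(0 - 1)) = 1/(-108 - 5*(-1)) = 1/(-108 + 5) = 1/(-103) = -1/103 ≈ -0.0097087)
X(F) = -8/F
d = 824 (d = -8/(-1/103) = -8*(-103) = 824)
((16576 - 4175) + 11395) + d = ((16576 - 4175) + 11395) + 824 = (12401 + 11395) + 824 = 23796 + 824 = 24620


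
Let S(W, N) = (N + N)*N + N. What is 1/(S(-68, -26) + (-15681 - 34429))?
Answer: -1/48784 ≈ -2.0499e-5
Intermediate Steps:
S(W, N) = N + 2*N² (S(W, N) = (2*N)*N + N = 2*N² + N = N + 2*N²)
1/(S(-68, -26) + (-15681 - 34429)) = 1/(-26*(1 + 2*(-26)) + (-15681 - 34429)) = 1/(-26*(1 - 52) - 50110) = 1/(-26*(-51) - 50110) = 1/(1326 - 50110) = 1/(-48784) = -1/48784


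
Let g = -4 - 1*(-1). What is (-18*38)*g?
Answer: 2052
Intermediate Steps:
g = -3 (g = -4 + 1 = -3)
(-18*38)*g = -18*38*(-3) = -684*(-3) = 2052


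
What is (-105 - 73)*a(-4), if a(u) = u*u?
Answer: -2848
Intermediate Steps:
a(u) = u**2
(-105 - 73)*a(-4) = (-105 - 73)*(-4)**2 = -178*16 = -2848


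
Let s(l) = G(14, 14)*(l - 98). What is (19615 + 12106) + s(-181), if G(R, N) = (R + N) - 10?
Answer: 26699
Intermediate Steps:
G(R, N) = -10 + N + R (G(R, N) = (N + R) - 10 = -10 + N + R)
s(l) = -1764 + 18*l (s(l) = (-10 + 14 + 14)*(l - 98) = 18*(-98 + l) = -1764 + 18*l)
(19615 + 12106) + s(-181) = (19615 + 12106) + (-1764 + 18*(-181)) = 31721 + (-1764 - 3258) = 31721 - 5022 = 26699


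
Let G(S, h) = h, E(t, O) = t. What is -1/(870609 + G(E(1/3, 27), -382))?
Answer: -1/870227 ≈ -1.1491e-6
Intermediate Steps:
-1/(870609 + G(E(1/3, 27), -382)) = -1/(870609 - 382) = -1/870227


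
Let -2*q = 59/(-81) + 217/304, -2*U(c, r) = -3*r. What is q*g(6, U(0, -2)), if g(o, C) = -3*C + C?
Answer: 359/8208 ≈ 0.043738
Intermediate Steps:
U(c, r) = 3*r/2 (U(c, r) = -(-3)*r/2 = 3*r/2)
q = 359/49248 (q = -(59/(-81) + 217/304)/2 = -(59*(-1/81) + 217*(1/304))/2 = -(-59/81 + 217/304)/2 = -1/2*(-359/24624) = 359/49248 ≈ 0.0072896)
g(o, C) = -2*C
q*g(6, U(0, -2)) = 359*(-3*(-2))/49248 = 359*(-2*(-3))/49248 = (359/49248)*6 = 359/8208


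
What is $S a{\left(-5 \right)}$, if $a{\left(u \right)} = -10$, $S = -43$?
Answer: $430$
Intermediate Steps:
$S a{\left(-5 \right)} = \left(-43\right) \left(-10\right) = 430$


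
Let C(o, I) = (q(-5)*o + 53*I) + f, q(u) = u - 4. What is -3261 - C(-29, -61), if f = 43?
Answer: -332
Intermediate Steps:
q(u) = -4 + u
C(o, I) = 43 - 9*o + 53*I (C(o, I) = ((-4 - 5)*o + 53*I) + 43 = (-9*o + 53*I) + 43 = 43 - 9*o + 53*I)
-3261 - C(-29, -61) = -3261 - (43 - 9*(-29) + 53*(-61)) = -3261 - (43 + 261 - 3233) = -3261 - 1*(-2929) = -3261 + 2929 = -332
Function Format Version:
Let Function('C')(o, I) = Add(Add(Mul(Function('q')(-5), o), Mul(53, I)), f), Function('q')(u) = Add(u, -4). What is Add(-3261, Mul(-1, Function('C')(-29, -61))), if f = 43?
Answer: -332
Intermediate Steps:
Function('q')(u) = Add(-4, u)
Function('C')(o, I) = Add(43, Mul(-9, o), Mul(53, I)) (Function('C')(o, I) = Add(Add(Mul(Add(-4, -5), o), Mul(53, I)), 43) = Add(Add(Mul(-9, o), Mul(53, I)), 43) = Add(43, Mul(-9, o), Mul(53, I)))
Add(-3261, Mul(-1, Function('C')(-29, -61))) = Add(-3261, Mul(-1, Add(43, Mul(-9, -29), Mul(53, -61)))) = Add(-3261, Mul(-1, Add(43, 261, -3233))) = Add(-3261, Mul(-1, -2929)) = Add(-3261, 2929) = -332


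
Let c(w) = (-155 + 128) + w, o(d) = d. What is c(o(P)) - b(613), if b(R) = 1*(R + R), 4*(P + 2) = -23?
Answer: -5043/4 ≈ -1260.8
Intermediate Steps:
P = -31/4 (P = -2 + (¼)*(-23) = -2 - 23/4 = -31/4 ≈ -7.7500)
b(R) = 2*R (b(R) = 1*(2*R) = 2*R)
c(w) = -27 + w
c(o(P)) - b(613) = (-27 - 31/4) - 2*613 = -139/4 - 1*1226 = -139/4 - 1226 = -5043/4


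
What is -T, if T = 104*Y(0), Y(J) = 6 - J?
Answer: -624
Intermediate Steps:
T = 624 (T = 104*(6 - 1*0) = 104*(6 + 0) = 104*6 = 624)
-T = -1*624 = -624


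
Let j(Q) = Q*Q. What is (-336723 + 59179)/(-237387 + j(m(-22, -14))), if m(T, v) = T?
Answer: 277544/236903 ≈ 1.1716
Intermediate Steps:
j(Q) = Q²
(-336723 + 59179)/(-237387 + j(m(-22, -14))) = (-336723 + 59179)/(-237387 + (-22)²) = -277544/(-237387 + 484) = -277544/(-236903) = -277544*(-1/236903) = 277544/236903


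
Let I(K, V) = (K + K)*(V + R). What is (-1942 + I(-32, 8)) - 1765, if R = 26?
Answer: -5883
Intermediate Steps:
I(K, V) = 2*K*(26 + V) (I(K, V) = (K + K)*(V + 26) = (2*K)*(26 + V) = 2*K*(26 + V))
(-1942 + I(-32, 8)) - 1765 = (-1942 + 2*(-32)*(26 + 8)) - 1765 = (-1942 + 2*(-32)*34) - 1765 = (-1942 - 2176) - 1765 = -4118 - 1765 = -5883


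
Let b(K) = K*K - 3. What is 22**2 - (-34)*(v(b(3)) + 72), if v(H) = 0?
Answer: 2932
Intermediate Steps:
b(K) = -3 + K**2 (b(K) = K**2 - 3 = -3 + K**2)
22**2 - (-34)*(v(b(3)) + 72) = 22**2 - (-34)*(0 + 72) = 484 - (-34)*72 = 484 - 1*(-2448) = 484 + 2448 = 2932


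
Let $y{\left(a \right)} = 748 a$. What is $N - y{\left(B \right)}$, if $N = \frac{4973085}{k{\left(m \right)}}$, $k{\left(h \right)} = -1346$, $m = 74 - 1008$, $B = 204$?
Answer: $- \frac{210361917}{1346} \approx -1.5629 \cdot 10^{5}$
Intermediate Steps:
$m = -934$
$N = - \frac{4973085}{1346}$ ($N = \frac{4973085}{-1346} = 4973085 \left(- \frac{1}{1346}\right) = - \frac{4973085}{1346} \approx -3694.7$)
$N - y{\left(B \right)} = - \frac{4973085}{1346} - 748 \cdot 204 = - \frac{4973085}{1346} - 152592 = - \frac{210361917}{1346}$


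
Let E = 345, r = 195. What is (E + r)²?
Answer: 291600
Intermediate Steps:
(E + r)² = (345 + 195)² = 540² = 291600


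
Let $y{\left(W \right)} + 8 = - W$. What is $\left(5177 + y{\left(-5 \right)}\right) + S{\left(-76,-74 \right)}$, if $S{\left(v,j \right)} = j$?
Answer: $5100$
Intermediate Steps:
$y{\left(W \right)} = -8 - W$
$\left(5177 + y{\left(-5 \right)}\right) + S{\left(-76,-74 \right)} = \left(5177 - 3\right) - 74 = 5174 - 74 = 5100$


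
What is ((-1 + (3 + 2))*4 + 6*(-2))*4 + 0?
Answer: 16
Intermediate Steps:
((-1 + (3 + 2))*4 + 6*(-2))*4 + 0 = ((-1 + 5)*4 - 12)*4 + 0 = (4*4 - 12)*4 + 0 = (16 - 12)*4 + 0 = 4*4 + 0 = 16 + 0 = 16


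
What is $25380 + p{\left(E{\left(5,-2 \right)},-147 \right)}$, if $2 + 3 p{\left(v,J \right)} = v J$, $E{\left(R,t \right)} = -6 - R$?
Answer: $\frac{77755}{3} \approx 25918.0$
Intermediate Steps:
$p{\left(v,J \right)} = - \frac{2}{3} + \frac{J v}{3}$ ($p{\left(v,J \right)} = - \frac{2}{3} + \frac{v J}{3} = - \frac{2}{3} + \frac{J v}{3}$)
$25380 + p{\left(E{\left(5,-2 \right)},-147 \right)} = 25380 - \left(\frac{2}{3} + 49 \left(-6 - 5\right)\right) = 25380 - \left(\frac{2}{3} + 49 \left(-11\right)\right) = 25380 + \left(- \frac{2}{3} + 539\right) = 25380 + \frac{1615}{3} = \frac{77755}{3}$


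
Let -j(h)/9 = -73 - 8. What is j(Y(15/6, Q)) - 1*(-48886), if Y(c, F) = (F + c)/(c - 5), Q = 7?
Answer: 49615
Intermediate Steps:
Y(c, F) = (F + c)/(-5 + c)
j(h) = 729 (j(h) = -9*(-73 - 8) = -9*(-81) = 729)
j(Y(15/6, Q)) - 1*(-48886) = 729 - 1*(-48886) = 729 + 48886 = 49615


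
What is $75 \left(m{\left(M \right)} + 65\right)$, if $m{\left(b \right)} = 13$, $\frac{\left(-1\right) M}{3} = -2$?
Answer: $5850$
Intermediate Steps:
$M = 6$ ($M = \left(-3\right) \left(-2\right) = 6$)
$75 \left(m{\left(M \right)} + 65\right) = 75 \left(13 + 65\right) = 75 \cdot 78 = 5850$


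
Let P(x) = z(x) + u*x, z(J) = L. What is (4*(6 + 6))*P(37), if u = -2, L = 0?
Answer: -3552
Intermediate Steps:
z(J) = 0
P(x) = -2*x (P(x) = 0 - 2*x = -2*x)
(4*(6 + 6))*P(37) = (4*(6 + 6))*(-2*37) = (4*12)*(-74) = 48*(-74) = -3552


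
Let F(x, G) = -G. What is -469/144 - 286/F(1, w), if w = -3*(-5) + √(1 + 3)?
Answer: 33211/2448 ≈ 13.567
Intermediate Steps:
w = 17 (w = 15 + √4 = 15 + 2 = 17)
-469/144 - 286/F(1, w) = -469/144 - 286/((-1*17)) = -469*1/144 - 286/(-17) = -469/144 - 286*(-1/17) = -469/144 + 286/17 = 33211/2448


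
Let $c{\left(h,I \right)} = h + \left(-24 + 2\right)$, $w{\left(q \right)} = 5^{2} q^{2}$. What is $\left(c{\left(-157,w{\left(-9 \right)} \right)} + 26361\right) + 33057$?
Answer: $59239$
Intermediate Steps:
$w{\left(q \right)} = 25 q^{2}$
$c{\left(h,I \right)} = -22 + h$ ($c{\left(h,I \right)} = h - 22 = -22 + h$)
$\left(c{\left(-157,w{\left(-9 \right)} \right)} + 26361\right) + 33057 = \left(\left(-22 - 157\right) + 26361\right) + 33057 = \left(-179 + 26361\right) + 33057 = 26182 + 33057 = 59239$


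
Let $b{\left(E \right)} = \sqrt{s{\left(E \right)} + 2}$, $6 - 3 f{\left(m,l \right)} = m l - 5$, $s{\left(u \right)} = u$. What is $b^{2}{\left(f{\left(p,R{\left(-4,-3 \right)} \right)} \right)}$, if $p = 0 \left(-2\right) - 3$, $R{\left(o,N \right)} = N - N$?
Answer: $\frac{17}{3} \approx 5.6667$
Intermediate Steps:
$R{\left(o,N \right)} = 0$
$p = -3$ ($p = 0 - 3 = -3$)
$f{\left(m,l \right)} = \frac{11}{3} - \frac{l m}{3}$ ($f{\left(m,l \right)} = 2 - \frac{m l - 5}{3} = 2 - \frac{l m - 5}{3} = 2 - \frac{-5 + l m}{3} = 2 - \left(- \frac{5}{3} + \frac{l m}{3}\right) = \frac{11}{3} - \frac{l m}{3}$)
$b{\left(E \right)} = \sqrt{2 + E}$ ($b{\left(E \right)} = \sqrt{E + 2} = \sqrt{2 + E}$)
$b^{2}{\left(f{\left(p,R{\left(-4,-3 \right)} \right)} \right)} = \left(\sqrt{2 + \left(\frac{11}{3} - 0 \left(-3\right)\right)}\right)^{2} = \left(\sqrt{2 + \left(\frac{11}{3} + 0\right)}\right)^{2} = \left(\sqrt{2 + \frac{11}{3}}\right)^{2} = \left(\sqrt{\frac{17}{3}}\right)^{2} = \left(\frac{\sqrt{51}}{3}\right)^{2} = \frac{17}{3}$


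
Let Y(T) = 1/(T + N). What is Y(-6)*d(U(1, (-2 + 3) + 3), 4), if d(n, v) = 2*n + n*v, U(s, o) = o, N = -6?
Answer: -2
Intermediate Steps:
Y(T) = 1/(-6 + T) (Y(T) = 1/(T - 6) = 1/(-6 + T))
Y(-6)*d(U(1, (-2 + 3) + 3), 4) = (((-2 + 3) + 3)*(2 + 4))/(-6 - 6) = ((1 + 3)*6)/(-12) = -6/3 = -1/12*24 = -2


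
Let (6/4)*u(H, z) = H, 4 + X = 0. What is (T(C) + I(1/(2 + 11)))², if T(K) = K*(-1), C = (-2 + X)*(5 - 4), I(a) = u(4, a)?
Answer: 676/9 ≈ 75.111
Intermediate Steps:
X = -4 (X = -4 + 0 = -4)
u(H, z) = 2*H/3
I(a) = 8/3 (I(a) = (⅔)*4 = 8/3)
C = -6 (C = (-2 - 4)*(5 - 4) = -6*1 = -6)
T(K) = -K
(T(C) + I(1/(2 + 11)))² = (-1*(-6) + 8/3)² = (6 + 8/3)² = (26/3)² = 676/9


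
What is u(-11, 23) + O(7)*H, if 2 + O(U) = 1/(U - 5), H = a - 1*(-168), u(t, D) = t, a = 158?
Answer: -500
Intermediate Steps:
H = 326 (H = 158 - 1*(-168) = 158 + 168 = 326)
O(U) = -2 + 1/(-5 + U) (O(U) = -2 + 1/(U - 5) = -2 + 1/(-5 + U))
u(-11, 23) + O(7)*H = -11 + ((11 - 2*7)/(-5 + 7))*326 = -11 + ((11 - 14)/2)*326 = -11 + ((1/2)*(-3))*326 = -11 - 3/2*326 = -11 - 489 = -500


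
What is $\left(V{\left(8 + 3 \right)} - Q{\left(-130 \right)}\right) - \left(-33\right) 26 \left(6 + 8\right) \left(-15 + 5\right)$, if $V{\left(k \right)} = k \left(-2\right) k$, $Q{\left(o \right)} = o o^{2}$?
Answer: $2076638$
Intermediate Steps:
$Q{\left(o \right)} = o^{3}$
$V{\left(k \right)} = - 2 k^{2}$ ($V{\left(k \right)} = - 2 k k = - 2 k^{2}$)
$\left(V{\left(8 + 3 \right)} - Q{\left(-130 \right)}\right) - \left(-33\right) 26 \left(6 + 8\right) \left(-15 + 5\right) = \left(- 2 \left(8 + 3\right)^{2} - \left(-130\right)^{3}\right) - \left(-33\right) 26 \left(6 + 8\right) \left(-15 + 5\right) = \left(- 2 \cdot 11^{2} - -2197000\right) - - 858 \cdot 14 \left(-10\right) = \left(\left(-2\right) 121 + 2197000\right) - \left(-858\right) \left(-140\right) = \left(-242 + 2197000\right) - 120120 = 2196758 - 120120 = 2076638$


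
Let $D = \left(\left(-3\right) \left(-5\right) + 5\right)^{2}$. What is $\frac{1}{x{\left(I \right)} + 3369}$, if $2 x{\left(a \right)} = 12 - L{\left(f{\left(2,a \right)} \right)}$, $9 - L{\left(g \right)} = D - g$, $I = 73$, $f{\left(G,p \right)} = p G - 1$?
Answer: $\frac{1}{3498} \approx 0.00028588$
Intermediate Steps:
$f{\left(G,p \right)} = -1 + G p$ ($f{\left(G,p \right)} = G p - 1 = -1 + G p$)
$D = 400$ ($D = \left(15 + 5\right)^{2} = 20^{2} = 400$)
$L{\left(g \right)} = -391 + g$ ($L{\left(g \right)} = 9 - \left(400 - g\right) = 9 + \left(-400 + g\right) = -391 + g$)
$x{\left(a \right)} = 202 - a$ ($x{\left(a \right)} = \frac{12 - \left(-391 + \left(-1 + 2 a\right)\right)}{2} = \frac{12 - \left(-392 + 2 a\right)}{2} = \frac{404 - 2 a}{2} = 202 - a$)
$\frac{1}{x{\left(I \right)} + 3369} = \frac{1}{\left(202 - 73\right) + 3369} = \frac{1}{129 + 3369} = \frac{1}{3498}$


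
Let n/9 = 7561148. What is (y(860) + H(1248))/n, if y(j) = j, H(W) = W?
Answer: 17/548793 ≈ 3.0977e-5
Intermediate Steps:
n = 68050332 (n = 9*7561148 = 68050332)
(y(860) + H(1248))/n = (860 + 1248)/68050332 = 2108*(1/68050332) = 17/548793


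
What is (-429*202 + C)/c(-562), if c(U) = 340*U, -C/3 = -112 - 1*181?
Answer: 85779/191080 ≈ 0.44892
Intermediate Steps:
C = 879 (C = -3*(-112 - 1*181) = -3*(-112 - 181) = -3*(-293) = 879)
(-429*202 + C)/c(-562) = (-429*202 + 879)/((340*(-562))) = (-86658 + 879)/(-191080) = -85779*(-1/191080) = 85779/191080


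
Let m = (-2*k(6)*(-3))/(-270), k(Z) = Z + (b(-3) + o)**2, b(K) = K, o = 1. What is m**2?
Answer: 4/81 ≈ 0.049383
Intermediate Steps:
k(Z) = 4 + Z (k(Z) = Z + (-3 + 1)**2 = Z + (-2)**2 = Z + 4 = 4 + Z)
m = -2/9 (m = (-2*(4 + 6)*(-3))/(-270) = (-2*10*(-3))*(-1/270) = -20*(-3)*(-1/270) = 60*(-1/270) = -2/9 ≈ -0.22222)
m**2 = (-2/9)**2 = 4/81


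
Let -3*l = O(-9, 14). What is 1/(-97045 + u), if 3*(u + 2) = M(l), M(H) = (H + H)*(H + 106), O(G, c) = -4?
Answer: -27/2617693 ≈ -1.0314e-5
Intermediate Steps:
l = 4/3 (l = -1/3*(-4) = 4/3 ≈ 1.3333)
M(H) = 2*H*(106 + H) (M(H) = (2*H)*(106 + H) = 2*H*(106 + H))
u = 2522/27 (u = -2 + (2*(4/3)*(106 + 4/3))/3 = -2 + (2*(4/3)*(322/3))/3 = -2 + (1/3)*(2576/9) = -2 + 2576/27 = 2522/27 ≈ 93.407)
1/(-97045 + u) = 1/(-97045 + 2522/27) = 1/(-2617693/27) = -27/2617693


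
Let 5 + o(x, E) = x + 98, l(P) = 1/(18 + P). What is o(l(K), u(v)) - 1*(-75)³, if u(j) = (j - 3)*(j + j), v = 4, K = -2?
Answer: 6751489/16 ≈ 4.2197e+5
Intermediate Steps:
u(j) = 2*j*(-3 + j) (u(j) = (-3 + j)*(2*j) = 2*j*(-3 + j))
o(x, E) = 93 + x (o(x, E) = -5 + (x + 98) = -5 + (98 + x) = 93 + x)
o(l(K), u(v)) - 1*(-75)³ = (93 + 1/(18 - 2)) - 1*(-75)³ = (93 + 1/16) - 1*(-421875) = (93 + 1/16) + 421875 = 1489/16 + 421875 = 6751489/16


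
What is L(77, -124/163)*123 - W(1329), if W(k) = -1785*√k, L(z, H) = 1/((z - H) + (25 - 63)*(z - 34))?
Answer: -489/6187 + 1785*√1329 ≈ 65073.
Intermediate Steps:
L(z, H) = 1/(1292 - H - 37*z) (L(z, H) = 1/((z - H) - 38*(-34 + z)) = 1/((z - H) + (1292 - 38*z)) = 1/(1292 - H - 37*z))
L(77, -124/163)*123 - W(1329) = -1/(-1292 - 124/163 + 37*77)*123 - (-1785)*√1329 = -1/(-1292 - 124*1/163 + 2849)*123 + 1785*√1329 = -1/(-1292 - 124/163 + 2849)*123 + 1785*√1329 = -1/253667/163*123 + 1785*√1329 = -1*163/253667*123 + 1785*√1329 = -163/253667*123 + 1785*√1329 = -489/6187 + 1785*√1329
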